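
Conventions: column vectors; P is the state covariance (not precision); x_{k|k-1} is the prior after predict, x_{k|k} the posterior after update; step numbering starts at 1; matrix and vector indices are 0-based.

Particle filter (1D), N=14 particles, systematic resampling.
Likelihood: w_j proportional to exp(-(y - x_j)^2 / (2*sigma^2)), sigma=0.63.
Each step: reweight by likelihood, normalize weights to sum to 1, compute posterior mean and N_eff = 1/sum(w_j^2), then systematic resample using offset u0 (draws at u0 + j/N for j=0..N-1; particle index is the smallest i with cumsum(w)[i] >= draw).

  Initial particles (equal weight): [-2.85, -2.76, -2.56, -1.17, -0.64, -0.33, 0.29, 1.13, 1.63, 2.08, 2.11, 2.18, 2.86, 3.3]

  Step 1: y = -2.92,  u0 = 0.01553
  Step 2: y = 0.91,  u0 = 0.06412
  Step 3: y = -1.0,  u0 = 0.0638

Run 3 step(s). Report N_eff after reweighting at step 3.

N_eff = 12.8925

step 1: w=[0.3507, 0.3416, 0.2997, 0.0074, 0.0005, 0.0001, 0.0000, 0.0000, 0.0000, 0.0000, 0.0000, 0.0000, 0.0000, 0.0000]  mean=-2.7185  Neff=3.0346  idx=[0, 0, 0, 0, 0, 1, 1, 1, 1, 1, 2, 2, 2, 2]
step 2: w=[0.0137, 0.0137, 0.0137, 0.0137, 0.0137, 0.0319, 0.0319, 0.0319, 0.0319, 0.0319, 0.1929, 0.1929, 0.1929, 0.1929]  mean=-2.6119  Neff=6.4557  idx=[4, 7, 9, 10, 10, 11, 11, 11, 12, 12, 12, 13, 13, 13]
step 3: w=[0.0237, 0.0356, 0.0356, 0.0823, 0.0823, 0.0823, 0.0823, 0.0823, 0.0823, 0.0823, 0.0823, 0.0823, 0.0823, 0.0823]  mean=-2.5811  Neff=12.8925  idx=[2, 3, 4, 5, 6, 6, 7, 8, 9, 10, 11, 12, 13, 13]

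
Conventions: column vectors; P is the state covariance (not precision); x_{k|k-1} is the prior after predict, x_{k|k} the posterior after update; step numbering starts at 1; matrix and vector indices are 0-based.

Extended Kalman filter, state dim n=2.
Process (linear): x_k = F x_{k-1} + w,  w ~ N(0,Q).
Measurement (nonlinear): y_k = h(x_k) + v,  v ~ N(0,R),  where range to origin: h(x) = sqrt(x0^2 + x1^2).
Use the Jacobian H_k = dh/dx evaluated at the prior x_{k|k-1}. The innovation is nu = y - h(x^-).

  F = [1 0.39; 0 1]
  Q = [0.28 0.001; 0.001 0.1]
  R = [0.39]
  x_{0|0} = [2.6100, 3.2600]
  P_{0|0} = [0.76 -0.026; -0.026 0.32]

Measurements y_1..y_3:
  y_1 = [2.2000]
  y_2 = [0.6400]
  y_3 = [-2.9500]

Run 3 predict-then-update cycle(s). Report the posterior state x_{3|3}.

step 1: x^-=[3.8814, 3.2600]  P^-=[1.0684 0.0998; 0.0998 0.4200]  H_jac=[0.7657 0.6431]  S=[1.2885]  K=[0.6848; 0.2690]  nu=[-2.8688]  x^+=[1.9170, 2.4884]  P^+=[0.4642 -0.1375; -0.1375 0.3268]
step 2: x^-=[2.8875, 2.4884]  P^-=[0.6867 -0.0090; -0.0090 0.4268]  H_jac=[0.7575 0.6528]  S=[0.9570]  K=[0.5374; 0.2840]  nu=[-3.1718]  x^+=[1.1830, 1.5877]  P^+=[0.4103 -0.1551; -0.1551 0.3496]
step 3: x^-=[1.8022, 1.5877]  P^-=[0.6225 -0.0177; -0.0177 0.4496]  H_jac=[0.7503 0.6610]  S=[0.9194]  K=[0.4953; 0.3088]  nu=[-5.3518]  x^+=[-0.8487, -0.0650]  P^+=[0.3970 -0.1584; -0.1584 0.3619]

x_post = [-0.8487, -0.0650]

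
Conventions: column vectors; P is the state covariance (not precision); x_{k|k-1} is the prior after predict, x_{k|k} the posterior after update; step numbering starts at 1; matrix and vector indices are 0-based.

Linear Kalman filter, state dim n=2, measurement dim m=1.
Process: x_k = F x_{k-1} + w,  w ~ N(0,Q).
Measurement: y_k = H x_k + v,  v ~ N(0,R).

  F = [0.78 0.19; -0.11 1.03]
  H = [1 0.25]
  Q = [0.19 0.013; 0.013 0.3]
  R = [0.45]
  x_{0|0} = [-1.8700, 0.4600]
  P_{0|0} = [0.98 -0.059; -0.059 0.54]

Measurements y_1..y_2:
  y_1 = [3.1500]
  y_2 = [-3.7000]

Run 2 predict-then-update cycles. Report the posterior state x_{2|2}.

step 1: x^-=[-1.3712, 0.6795]  P^-=[0.7882 -0.0116; -0.0116 0.8981]  S=[1.2886]  K=[0.6095; 0.1653]  nu=[4.3513]  x^+=[1.2808, 1.3986]  P^+=[0.3096 -0.1414; -0.1414 0.8629]
step 2: x^-=[1.2647, 1.2997]  P^-=[0.3676 0.0447; 0.0447 1.2513]  S=[0.9182]  K=[0.4125; 0.3894]  nu=[-5.2897]  x^+=[-0.9175, -0.7600]  P^+=[0.2113 -0.1028; -0.1028 1.1120]

x_post = [-0.9175, -0.7600]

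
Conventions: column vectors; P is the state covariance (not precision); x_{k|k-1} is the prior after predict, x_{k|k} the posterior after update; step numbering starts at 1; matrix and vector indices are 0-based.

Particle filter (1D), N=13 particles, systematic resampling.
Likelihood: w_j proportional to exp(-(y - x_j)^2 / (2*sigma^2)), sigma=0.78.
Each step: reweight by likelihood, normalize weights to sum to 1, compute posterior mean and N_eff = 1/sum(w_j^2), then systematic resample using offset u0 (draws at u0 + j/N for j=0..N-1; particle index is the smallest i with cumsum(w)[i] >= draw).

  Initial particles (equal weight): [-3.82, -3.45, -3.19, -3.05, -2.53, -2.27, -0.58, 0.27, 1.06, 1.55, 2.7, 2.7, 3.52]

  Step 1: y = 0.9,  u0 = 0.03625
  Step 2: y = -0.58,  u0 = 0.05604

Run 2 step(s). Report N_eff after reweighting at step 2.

N_eff = 5.4333

step 1: w=[0.0000, 0.0000, 0.0000, 0.0000, 0.0000, 0.0001, 0.0608, 0.2657, 0.3605, 0.2602, 0.0257, 0.0257, 0.0013]  mean=0.9648  Neff=3.6595  idx=[6, 7, 7, 7, 8, 8, 8, 8, 8, 9, 9, 9, 10]
step 2: w=[0.3051, 0.1685, 0.1685, 0.1685, 0.0335, 0.0335, 0.0335, 0.0335, 0.0335, 0.0073, 0.0073, 0.0073, 0.0000]  mean=0.1711  Neff=5.4333  idx=[0, 0, 0, 0, 1, 1, 2, 2, 3, 3, 4, 6, 9]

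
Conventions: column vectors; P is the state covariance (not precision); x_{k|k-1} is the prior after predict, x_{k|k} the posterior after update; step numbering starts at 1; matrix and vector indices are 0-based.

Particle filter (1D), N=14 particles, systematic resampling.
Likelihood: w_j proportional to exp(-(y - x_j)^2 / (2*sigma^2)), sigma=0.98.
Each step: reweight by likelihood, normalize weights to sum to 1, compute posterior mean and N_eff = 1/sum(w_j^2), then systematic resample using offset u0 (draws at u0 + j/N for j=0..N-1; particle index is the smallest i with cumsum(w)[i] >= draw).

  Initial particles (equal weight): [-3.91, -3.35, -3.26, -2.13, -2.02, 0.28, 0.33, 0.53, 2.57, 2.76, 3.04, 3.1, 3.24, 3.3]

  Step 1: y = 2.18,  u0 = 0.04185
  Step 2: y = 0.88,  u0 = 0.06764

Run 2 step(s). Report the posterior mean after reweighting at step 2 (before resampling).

post_mean = 1.4870

step 1: w=[0.0000, 0.0000, 0.0000, 0.0000, 0.0000, 0.0323, 0.0356, 0.0513, 0.1954, 0.1775, 0.1439, 0.1361, 0.1178, 0.1101]  mean=2.6444  Neff=7.1500  idx=[6, 7, 8, 8, 9, 9, 9, 10, 10, 11, 11, 12, 13, 13]
step 2: w=[0.2669, 0.2931, 0.0706, 0.0706, 0.0496, 0.0496, 0.0496, 0.0275, 0.0275, 0.0240, 0.0240, 0.0172, 0.0148, 0.0148]  mean=1.4870  Neff=5.6208  idx=[0, 0, 0, 1, 1, 1, 1, 2, 3, 4, 5, 7, 9, 13]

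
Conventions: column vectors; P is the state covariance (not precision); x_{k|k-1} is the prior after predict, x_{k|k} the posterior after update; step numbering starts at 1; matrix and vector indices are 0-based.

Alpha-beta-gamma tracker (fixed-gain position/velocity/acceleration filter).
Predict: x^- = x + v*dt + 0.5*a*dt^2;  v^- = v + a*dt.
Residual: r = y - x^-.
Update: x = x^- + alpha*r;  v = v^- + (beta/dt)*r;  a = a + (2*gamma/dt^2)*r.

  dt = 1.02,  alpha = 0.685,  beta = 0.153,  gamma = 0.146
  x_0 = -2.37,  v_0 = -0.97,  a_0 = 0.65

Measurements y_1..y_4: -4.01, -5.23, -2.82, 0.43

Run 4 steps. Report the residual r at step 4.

step 1: x_pred=-3.0213  r=-0.9887  x^+=-3.6986  v^+=-0.4553  a^+=0.3725
step 2: x_pred=-3.9692  r=-1.2608  x^+=-4.8328  v^+=-0.2645  a^+=0.0186
step 3: x_pred=-5.0929  r=2.2729  x^+=-3.5360  v^+=0.0955  a^+=0.6566
step 4: x_pred=-3.0970  r=3.5270  x^+=-0.6810  v^+=1.2942  a^+=1.6465

resid = 3.5270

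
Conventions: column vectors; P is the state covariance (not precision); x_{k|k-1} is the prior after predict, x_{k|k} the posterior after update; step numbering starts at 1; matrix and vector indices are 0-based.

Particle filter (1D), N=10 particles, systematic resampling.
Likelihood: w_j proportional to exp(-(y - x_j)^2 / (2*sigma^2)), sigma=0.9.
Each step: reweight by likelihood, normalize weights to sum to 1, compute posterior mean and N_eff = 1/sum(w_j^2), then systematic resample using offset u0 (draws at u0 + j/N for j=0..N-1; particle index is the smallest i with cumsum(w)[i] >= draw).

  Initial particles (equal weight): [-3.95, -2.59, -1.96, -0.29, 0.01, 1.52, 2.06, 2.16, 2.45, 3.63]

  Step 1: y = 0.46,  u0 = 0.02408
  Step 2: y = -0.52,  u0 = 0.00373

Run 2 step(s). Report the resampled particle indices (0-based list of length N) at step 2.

resampled_idx = [0, 0, 1, 1, 2, 3, 4, 4, 5, 6]

step 1: w=[0.0000, 0.0012, 0.0104, 0.2737, 0.3418, 0.1936, 0.0798, 0.0651, 0.0336, 0.0008]  mean=0.5847  Neff=4.1482  idx=[3, 3, 3, 4, 4, 4, 4, 5, 6, 7]
step 2: w=[0.1519, 0.1519, 0.1519, 0.1320, 0.1320, 0.1320, 0.1320, 0.0120, 0.0026, 0.0019]  mean=-0.0993  Neff=7.1928  idx=[0, 0, 1, 1, 2, 3, 4, 4, 5, 6]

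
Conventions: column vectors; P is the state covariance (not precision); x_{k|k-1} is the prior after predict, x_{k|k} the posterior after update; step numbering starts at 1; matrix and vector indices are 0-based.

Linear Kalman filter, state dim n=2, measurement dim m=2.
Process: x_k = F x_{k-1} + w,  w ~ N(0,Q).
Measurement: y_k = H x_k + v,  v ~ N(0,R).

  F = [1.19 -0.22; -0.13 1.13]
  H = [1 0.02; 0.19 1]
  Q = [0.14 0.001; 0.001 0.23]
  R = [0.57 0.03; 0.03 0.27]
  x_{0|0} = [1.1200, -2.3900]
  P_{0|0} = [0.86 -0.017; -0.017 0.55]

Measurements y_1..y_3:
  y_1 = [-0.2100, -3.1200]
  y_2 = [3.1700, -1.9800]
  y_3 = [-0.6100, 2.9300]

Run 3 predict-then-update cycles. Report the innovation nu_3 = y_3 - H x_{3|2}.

innov = [-3.8979, 5.9006]

step 1: x^-=[1.8586, -2.8463]  P^-=[1.3934 -0.2921; -0.2921 0.9518]  S=[1.9521 0.0205; 0.0205 1.1611]  K=[0.7112 -0.0362; -0.1480 0.7746]  nu=[-2.0117, -0.6268]  x^+=[0.4506, -3.0340]  P^+=[0.4056 -0.0655; -0.0655 0.2171]
step 2: x^-=[1.2037, -3.4870]  P^-=[0.7592 -0.2057; -0.2057 0.5334]  S=[1.3212 -0.0215; -0.0215 0.7526]  K=[0.5704 -0.0653; -0.1370 0.6528]  nu=[2.0360, 1.2783]  x^+=[2.2817, -2.9313]  P^+=[0.3244 -0.0622; -0.0622 0.1840]
step 3: x^-=[3.3601, -3.6090]  P^-=[0.6409 -0.1803; -0.1803 0.4887]  S=[1.2039 -0.0194; -0.0194 0.7133]  K=[0.5283 -0.0677; -0.1314 0.6335]  nu=[-3.8979, 5.9006]  x^+=[0.9018, 0.6411]  P^+=[0.3003 -0.0595; -0.0595 0.1784]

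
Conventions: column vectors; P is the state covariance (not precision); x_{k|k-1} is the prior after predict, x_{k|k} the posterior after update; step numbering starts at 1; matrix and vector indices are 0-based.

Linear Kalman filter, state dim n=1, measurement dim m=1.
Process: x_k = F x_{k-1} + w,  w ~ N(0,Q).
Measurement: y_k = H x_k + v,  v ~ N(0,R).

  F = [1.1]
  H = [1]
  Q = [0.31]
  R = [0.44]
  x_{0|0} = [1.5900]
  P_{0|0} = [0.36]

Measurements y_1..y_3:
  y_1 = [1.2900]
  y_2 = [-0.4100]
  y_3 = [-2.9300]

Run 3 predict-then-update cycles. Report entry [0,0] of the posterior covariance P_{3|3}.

P_post[0,0] = 0.2585

step 1: x^-=[1.7490]  P^-=[0.7456]  S=[1.1856]  K=[0.6289]  nu=[-0.4590]  x^+=[1.4603]  P^+=[0.2767]
step 2: x^-=[1.6064]  P^-=[0.6448]  S=[1.0848]  K=[0.5944]  nu=[-2.0164]  x^+=[0.4078]  P^+=[0.2615]
step 3: x^-=[0.4486]  P^-=[0.6265]  S=[1.0665]  K=[0.5874]  nu=[-3.3786]  x^+=[-1.5360]  P^+=[0.2585]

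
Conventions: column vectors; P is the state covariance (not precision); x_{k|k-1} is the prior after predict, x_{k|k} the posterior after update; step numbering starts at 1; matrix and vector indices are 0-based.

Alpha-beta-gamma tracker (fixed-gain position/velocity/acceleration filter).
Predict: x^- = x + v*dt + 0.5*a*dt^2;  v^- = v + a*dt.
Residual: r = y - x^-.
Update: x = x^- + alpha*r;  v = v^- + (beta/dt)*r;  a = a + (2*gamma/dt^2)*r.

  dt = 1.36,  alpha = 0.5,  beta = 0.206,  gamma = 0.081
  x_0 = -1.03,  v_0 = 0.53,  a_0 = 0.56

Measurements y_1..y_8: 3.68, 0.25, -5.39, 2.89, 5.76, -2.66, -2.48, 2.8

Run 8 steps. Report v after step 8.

step 1: x_pred=0.2087  r=3.4713  x^+=1.9443  v^+=1.8174  a^+=0.8640
step 2: x_pred=5.2151  r=-4.9651  x^+=2.7325  v^+=2.2404  a^+=0.4292
step 3: x_pred=6.1764  r=-11.5664  x^+=0.3932  v^+=1.0721  a^+=-0.5839
step 4: x_pred=1.3113  r=1.5787  x^+=2.1007  v^+=0.5172  a^+=-0.4456
step 5: x_pred=2.3919  r=3.3681  x^+=4.0759  v^+=0.4213  a^+=-0.1506
step 6: x_pred=4.5096  r=-7.1696  x^+=0.9248  v^+=-0.8695  a^+=-0.7786
step 7: x_pred=-0.9778  r=-1.5022  x^+=-1.7289  v^+=-2.1560  a^+=-0.9102
step 8: x_pred=-5.5027  r=8.3027  x^+=-1.3514  v^+=-2.1361  a^+=-0.1829

v_post = -2.1361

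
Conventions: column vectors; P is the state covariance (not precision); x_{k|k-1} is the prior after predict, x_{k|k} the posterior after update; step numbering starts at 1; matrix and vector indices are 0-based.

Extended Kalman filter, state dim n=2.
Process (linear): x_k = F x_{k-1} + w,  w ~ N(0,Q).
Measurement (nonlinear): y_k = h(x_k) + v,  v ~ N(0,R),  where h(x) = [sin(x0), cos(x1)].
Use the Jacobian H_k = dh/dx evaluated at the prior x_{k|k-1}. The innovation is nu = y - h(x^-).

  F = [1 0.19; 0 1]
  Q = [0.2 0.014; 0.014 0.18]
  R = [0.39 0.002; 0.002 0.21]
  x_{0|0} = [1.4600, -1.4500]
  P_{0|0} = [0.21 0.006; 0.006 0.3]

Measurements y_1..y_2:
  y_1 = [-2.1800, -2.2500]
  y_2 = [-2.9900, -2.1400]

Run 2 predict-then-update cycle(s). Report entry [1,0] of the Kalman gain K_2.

K[1,0] = 0.0664

step 1: x^-=[1.1845, -1.4500]  P^-=[0.4231 0.0770; 0.0770 0.4800]  H_jac=[0.3768 0.0000; 0.0000 0.9927]  S=[0.4501 0.0308; 0.0308 0.6830]  K=[0.3476 0.0962; 0.0168 0.6969]  nu=[-3.1063, -2.3705]  x^+=[-0.1234, -3.1540]  P^+=[0.3603 0.0211; 0.0211 0.1475]
step 2: x^-=[-0.7227, -3.1540]  P^-=[0.5737 0.0631; 0.0631 0.3275]  H_jac=[0.7500 0.0000; 0.0000 -0.0124]  S=[0.7127 0.0014; 0.0014 0.2101]  K=[0.6037 -0.0078; 0.0664 -0.0198]  nu=[-2.3286, -1.1401]  x^+=[-2.1196, -3.2861]  P^+=[0.3139 0.0345; 0.0345 0.3242]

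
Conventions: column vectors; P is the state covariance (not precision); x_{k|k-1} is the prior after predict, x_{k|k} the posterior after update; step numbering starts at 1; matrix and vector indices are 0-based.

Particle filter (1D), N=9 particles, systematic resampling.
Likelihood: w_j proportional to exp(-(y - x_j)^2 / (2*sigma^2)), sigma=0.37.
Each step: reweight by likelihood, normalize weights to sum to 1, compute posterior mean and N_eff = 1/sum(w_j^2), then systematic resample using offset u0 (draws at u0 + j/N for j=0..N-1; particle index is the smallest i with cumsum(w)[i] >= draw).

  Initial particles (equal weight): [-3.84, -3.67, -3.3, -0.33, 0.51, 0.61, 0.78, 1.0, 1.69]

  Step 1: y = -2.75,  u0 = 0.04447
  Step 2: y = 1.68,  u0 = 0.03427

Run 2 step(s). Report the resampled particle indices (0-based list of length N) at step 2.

resampled_idx = [1, 2, 3, 3, 4, 5, 6, 7, 8]

step 1: w=[0.0335, 0.1166, 0.8499, 0.0000, 0.0000, 0.0000, 0.0000, 0.0000, 0.0000]  mean=-3.3612  Neff=1.3567  idx=[1, 2, 2, 2, 2, 2, 2, 2, 2]
step 2: w=[0.0000, 0.1250, 0.1250, 0.1250, 0.1250, 0.1250, 0.1250, 0.1250, 0.1250]  mean=-3.3000  Neff=8.0000  idx=[1, 2, 3, 3, 4, 5, 6, 7, 8]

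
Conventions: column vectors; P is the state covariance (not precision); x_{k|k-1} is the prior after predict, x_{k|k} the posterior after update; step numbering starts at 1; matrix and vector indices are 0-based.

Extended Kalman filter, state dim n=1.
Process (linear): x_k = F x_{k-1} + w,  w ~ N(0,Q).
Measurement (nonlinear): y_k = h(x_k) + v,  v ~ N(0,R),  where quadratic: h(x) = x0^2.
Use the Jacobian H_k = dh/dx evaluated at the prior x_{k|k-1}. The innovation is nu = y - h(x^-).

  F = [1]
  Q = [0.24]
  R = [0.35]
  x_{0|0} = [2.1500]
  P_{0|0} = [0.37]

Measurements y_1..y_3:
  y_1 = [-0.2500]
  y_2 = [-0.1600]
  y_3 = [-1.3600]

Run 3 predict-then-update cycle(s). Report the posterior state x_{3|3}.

x_post = [-0.1981]

step 1: x^-=[2.1500]  P^-=[0.6100]  H_jac=[4.3000]  S=[11.6289]  K=[0.2256]  nu=[-4.8725]  x^+=[1.0510]  P^+=[0.0184]
step 2: x^-=[1.0510]  P^-=[0.2584]  H_jac=[2.1019]  S=[1.4915]  K=[0.3641]  nu=[-1.2645]  x^+=[0.5905]  P^+=[0.0606]
step 3: x^-=[0.5905]  P^-=[0.3006]  H_jac=[1.1811]  S=[0.7694]  K=[0.4615]  nu=[-1.7087]  x^+=[-0.1981]  P^+=[0.1368]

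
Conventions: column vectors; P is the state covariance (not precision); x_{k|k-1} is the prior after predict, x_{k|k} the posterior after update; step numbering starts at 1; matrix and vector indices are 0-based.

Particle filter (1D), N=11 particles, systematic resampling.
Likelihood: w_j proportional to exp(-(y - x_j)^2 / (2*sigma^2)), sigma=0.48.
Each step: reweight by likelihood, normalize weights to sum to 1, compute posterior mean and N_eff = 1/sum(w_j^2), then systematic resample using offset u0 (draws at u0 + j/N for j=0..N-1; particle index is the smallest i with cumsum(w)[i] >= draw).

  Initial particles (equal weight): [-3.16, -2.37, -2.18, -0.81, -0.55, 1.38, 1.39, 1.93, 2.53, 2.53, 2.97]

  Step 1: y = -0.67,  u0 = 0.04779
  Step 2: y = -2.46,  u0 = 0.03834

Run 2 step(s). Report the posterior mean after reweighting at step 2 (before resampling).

post_mean = -0.7739

step 1: w=[0.0000, 0.0010, 0.0037, 0.4948, 0.5004, 0.0001, 0.0001, 0.0000, 0.0000, 0.0000, 0.0000]  mean=-0.6862  Neff=2.0190  idx=[3, 3, 3, 3, 3, 4, 4, 4, 4, 4, 4]
step 2: w=[0.1723, 0.1723, 0.1723, 0.1723, 0.1723, 0.0231, 0.0231, 0.0231, 0.0231, 0.0231, 0.0231]  mean=-0.7739  Neff=6.5971  idx=[0, 0, 1, 1, 2, 2, 3, 3, 4, 4, 8]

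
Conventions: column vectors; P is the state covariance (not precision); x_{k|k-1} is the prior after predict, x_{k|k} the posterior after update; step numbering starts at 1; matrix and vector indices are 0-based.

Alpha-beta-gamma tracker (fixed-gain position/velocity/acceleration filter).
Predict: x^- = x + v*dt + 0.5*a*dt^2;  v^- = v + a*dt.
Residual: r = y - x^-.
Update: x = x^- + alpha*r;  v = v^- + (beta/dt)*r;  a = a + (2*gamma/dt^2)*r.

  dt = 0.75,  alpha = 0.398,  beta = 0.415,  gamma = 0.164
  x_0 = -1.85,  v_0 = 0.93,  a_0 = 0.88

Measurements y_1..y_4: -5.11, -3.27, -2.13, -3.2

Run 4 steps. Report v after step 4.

step 1: x_pred=-0.9050  r=-4.2050  x^+=-2.5786  v^+=-0.7368  a^+=-1.5720
step 2: x_pred=-3.5733  r=0.3033  x^+=-3.4526  v^+=-1.7479  a^+=-1.3951
step 3: x_pred=-5.1559  r=3.0259  x^+=-3.9516  v^+=-1.1199  a^+=0.3693
step 4: x_pred=-4.6877  r=1.4877  x^+=-4.0956  v^+=-0.0198  a^+=1.2368

v_post = -0.0198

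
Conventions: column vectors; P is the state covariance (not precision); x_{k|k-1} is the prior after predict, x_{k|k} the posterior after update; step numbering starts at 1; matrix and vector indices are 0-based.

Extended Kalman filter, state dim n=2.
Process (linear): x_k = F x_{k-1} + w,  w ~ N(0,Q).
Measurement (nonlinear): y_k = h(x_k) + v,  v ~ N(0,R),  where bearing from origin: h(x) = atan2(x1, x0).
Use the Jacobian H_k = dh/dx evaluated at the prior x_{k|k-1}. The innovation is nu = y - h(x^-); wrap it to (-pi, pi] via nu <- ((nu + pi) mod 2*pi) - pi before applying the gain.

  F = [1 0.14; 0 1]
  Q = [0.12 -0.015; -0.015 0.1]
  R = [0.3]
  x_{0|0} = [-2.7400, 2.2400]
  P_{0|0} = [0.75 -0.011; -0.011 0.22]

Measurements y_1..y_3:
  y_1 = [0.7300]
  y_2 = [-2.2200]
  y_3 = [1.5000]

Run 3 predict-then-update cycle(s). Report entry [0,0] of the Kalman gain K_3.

step 1: x^-=[-2.4264, 2.2400]  P^-=[0.8712 0.0048; 0.0048 0.3200]  H_jac=[-0.2054 -0.2225]  S=[0.3530]  K=[-0.5099; -0.2045]  nu=[-1.6661]  x^+=[-1.5768, 2.5807]  P^+=[0.7794 -0.0320; -0.0320 0.3052]
step 2: x^-=[-1.2155, 2.5807]  P^-=[0.8964 -0.0043; -0.0043 0.4052]  H_jac=[-0.3171 -0.1494]  S=[0.3988]  K=[-0.7113; -0.1484]  nu=[2.0522]  x^+=[-2.6752, 2.2762]  P^+=[0.6947 -0.0464; -0.0464 0.3965]
step 3: x^-=[-2.3565, 2.2762]  P^-=[0.8095 -0.0059; -0.0059 0.4965]  H_jac=[-0.2120 -0.2195]  S=[0.3598]  K=[-0.4735; -0.2995]  nu=[-0.8735]  x^+=[-1.9429, 2.5378]  P^+=[0.7288 -0.0569; -0.0569 0.4642]

K[0,0] = -0.4735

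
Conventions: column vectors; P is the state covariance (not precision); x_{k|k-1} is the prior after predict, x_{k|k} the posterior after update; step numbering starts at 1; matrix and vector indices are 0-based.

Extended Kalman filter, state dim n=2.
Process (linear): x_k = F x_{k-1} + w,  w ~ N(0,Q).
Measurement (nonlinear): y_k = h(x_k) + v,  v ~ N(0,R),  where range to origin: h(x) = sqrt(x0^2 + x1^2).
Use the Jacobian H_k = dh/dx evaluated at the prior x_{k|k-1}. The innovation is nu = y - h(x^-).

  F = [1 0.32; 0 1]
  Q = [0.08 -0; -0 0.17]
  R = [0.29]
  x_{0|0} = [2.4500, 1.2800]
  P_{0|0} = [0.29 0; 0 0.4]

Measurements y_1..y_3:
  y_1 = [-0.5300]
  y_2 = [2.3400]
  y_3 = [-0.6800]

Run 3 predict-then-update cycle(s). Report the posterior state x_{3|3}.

step 1: x^-=[2.8596, 1.2800]  P^-=[0.4110 0.1280; 0.1280 0.5700]  H_jac=[0.9127 0.4086]  S=[0.8230]  K=[0.5193; 0.4249]  nu=[-3.6630]  x^+=[0.9573, -0.2765]  P^+=[0.1890 -0.0536; -0.0536 0.4214]
step 2: x^-=[0.8688, -0.2765]  P^-=[0.2778 0.0812; 0.0812 0.5914]  H_jac=[0.9529 -0.3033]  S=[0.5497]  K=[0.4368; -0.1855]  nu=[1.4282]  x^+=[1.4927, -0.5414]  P^+=[0.1730 0.1258; 0.1258 0.5725]
step 3: x^-=[1.3194, -0.5414]  P^-=[0.3921 0.3090; 0.3090 0.7425]  H_jac=[0.9251 -0.3796]  S=[0.5156]  K=[0.4761; 0.0077]  nu=[-2.1062]  x^+=[0.3168, -0.5576]  P^+=[0.2752 0.3071; 0.3071 0.7425]

x_post = [0.3168, -0.5576]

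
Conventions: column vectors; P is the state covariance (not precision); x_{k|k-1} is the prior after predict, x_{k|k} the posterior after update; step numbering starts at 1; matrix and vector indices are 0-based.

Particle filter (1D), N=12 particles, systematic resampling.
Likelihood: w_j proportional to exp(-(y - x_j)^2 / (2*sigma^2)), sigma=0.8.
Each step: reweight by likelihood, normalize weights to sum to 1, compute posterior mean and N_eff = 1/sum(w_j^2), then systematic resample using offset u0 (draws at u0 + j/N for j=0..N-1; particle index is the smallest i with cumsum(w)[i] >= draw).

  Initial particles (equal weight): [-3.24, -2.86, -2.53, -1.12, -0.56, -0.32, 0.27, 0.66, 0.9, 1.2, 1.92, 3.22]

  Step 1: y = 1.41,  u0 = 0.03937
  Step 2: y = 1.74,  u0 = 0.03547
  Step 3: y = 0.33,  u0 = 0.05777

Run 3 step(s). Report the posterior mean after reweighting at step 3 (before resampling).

step 1: w=[0.0000, 0.0000, 0.0000, 0.0018, 0.0126, 0.0252, 0.0945, 0.1681, 0.2129, 0.2520, 0.2129, 0.0202]  mean=1.0870  Neff=5.1944  idx=[5, 6, 7, 7, 8, 8, 9, 9, 9, 10, 10, 10]
step 2: w=[0.0048, 0.0247, 0.0537, 0.0537, 0.0769, 0.0769, 0.1063, 0.1063, 0.1063, 0.1301, 0.1301, 0.1301]  mean=1.3467  Neff=9.7151  idx=[2, 3, 4, 5, 6, 7, 8, 9, 9, 10, 10, 11]
step 3: w=[0.1599, 0.1599, 0.1351, 0.1351, 0.0964, 0.0964, 0.0964, 0.0242, 0.0242, 0.0242, 0.0242, 0.0242]  mean=1.0332  Neff=8.4430  idx=[0, 0, 1, 1, 2, 3, 3, 4, 5, 6, 7, 10]

post_mean = 1.0332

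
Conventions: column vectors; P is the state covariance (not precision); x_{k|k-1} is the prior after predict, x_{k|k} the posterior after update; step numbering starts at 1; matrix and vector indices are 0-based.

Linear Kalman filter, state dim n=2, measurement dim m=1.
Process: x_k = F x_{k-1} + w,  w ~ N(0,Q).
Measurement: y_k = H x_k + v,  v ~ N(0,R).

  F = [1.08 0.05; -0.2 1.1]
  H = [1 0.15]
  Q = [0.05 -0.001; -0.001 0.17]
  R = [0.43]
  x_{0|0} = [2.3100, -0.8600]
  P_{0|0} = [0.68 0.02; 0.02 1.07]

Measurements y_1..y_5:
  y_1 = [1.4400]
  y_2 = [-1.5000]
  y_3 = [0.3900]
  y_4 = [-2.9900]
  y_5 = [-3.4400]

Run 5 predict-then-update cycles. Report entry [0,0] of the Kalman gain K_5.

K[0,0] = 0.2932

step 1: x^-=[2.4518, -1.4080]  P^-=[0.8480 -0.0655; -0.0655 1.4831]  S=[1.2917]  K=[0.6489; 0.1215]  nu=[-0.8006]  x^+=[1.9323, -1.5053]  P^+=[0.3041 -0.1673; -0.1673 1.4640]
step 2: x^-=[2.0116, -2.0423]  P^-=[0.3903 -0.1833; -0.1833 2.0273]  S=[0.8109]  K=[0.4474; 0.1490]  nu=[-3.2053]  x^+=[0.5776, -2.5197]  P^+=[0.2280 -0.2373; -0.2373 2.0093]
step 3: x^-=[0.4978, -2.8872]  P^-=[0.2953 -0.2193; -0.2193 2.7148]  S=[0.7206]  K=[0.3642; 0.2607]  nu=[0.3253]  x^+=[0.6162, -2.8024]  P^+=[0.1998 -0.2877; -0.2877 2.6658]
step 4: x^-=[0.5254, -3.2059]  P^-=[0.2586 -0.2365; -0.2365 3.5302]  S=[0.6971]  K=[0.3201; 0.4204]  nu=[-3.0345]  x^+=[-0.4458, -4.4816]  P^+=[0.1872 -0.3303; -0.3303 3.4070]
step 5: x^-=[-0.7056, -4.8406]  P^-=[0.2412 -0.2431; -0.2431 4.4453]  S=[0.6982]  K=[0.2932; 0.6068]  nu=[-2.0083]  x^+=[-1.2943, -6.0592]  P^+=[0.1812 -0.3673; -0.3673 4.1882]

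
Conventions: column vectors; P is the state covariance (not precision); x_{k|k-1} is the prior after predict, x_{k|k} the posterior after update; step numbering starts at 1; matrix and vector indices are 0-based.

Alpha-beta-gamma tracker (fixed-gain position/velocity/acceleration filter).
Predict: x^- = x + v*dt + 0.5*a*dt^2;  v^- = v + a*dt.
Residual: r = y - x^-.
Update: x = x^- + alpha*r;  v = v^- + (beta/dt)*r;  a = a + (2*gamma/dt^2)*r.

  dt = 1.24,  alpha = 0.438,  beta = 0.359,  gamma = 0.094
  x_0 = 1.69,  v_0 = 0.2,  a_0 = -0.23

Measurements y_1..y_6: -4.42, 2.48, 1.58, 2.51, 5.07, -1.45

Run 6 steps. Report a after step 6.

step 1: x_pred=1.7612  r=-6.1812  x^+=-0.9462  v^+=-1.8748  a^+=-0.9858
step 2: x_pred=-4.0287  r=6.5087  x^+=-1.1779  v^+=-1.2127  a^+=-0.1900
step 3: x_pred=-2.8277  r=4.4077  x^+=-0.8971  v^+=-0.1722  a^+=0.3490
step 4: x_pred=-0.8423  r=3.3523  x^+=0.6260  v^+=1.2311  a^+=0.7589
step 5: x_pred=2.7360  r=2.3340  x^+=3.7583  v^+=2.8478  a^+=1.0442
step 6: x_pred=8.0924  r=-9.5424  x^+=3.9128  v^+=1.3800  a^+=-0.1225

a_post = -0.1225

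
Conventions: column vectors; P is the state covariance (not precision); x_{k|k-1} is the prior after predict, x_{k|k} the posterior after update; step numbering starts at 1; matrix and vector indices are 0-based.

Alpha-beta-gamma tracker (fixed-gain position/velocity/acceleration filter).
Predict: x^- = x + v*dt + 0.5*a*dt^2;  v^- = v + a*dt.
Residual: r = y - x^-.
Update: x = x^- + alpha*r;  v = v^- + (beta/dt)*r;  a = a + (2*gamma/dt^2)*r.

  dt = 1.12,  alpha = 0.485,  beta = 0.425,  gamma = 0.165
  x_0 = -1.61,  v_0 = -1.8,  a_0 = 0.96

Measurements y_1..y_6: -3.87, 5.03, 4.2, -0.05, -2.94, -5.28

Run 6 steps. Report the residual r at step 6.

resid = -4.0177

step 1: x_pred=-3.0239  r=-0.8461  x^+=-3.4343  v^+=-1.0459  a^+=0.7374
step 2: x_pred=-4.1431  r=9.1731  x^+=0.3058  v^+=3.2609  a^+=3.1506
step 3: x_pred=5.9341  r=-1.7341  x^+=5.0931  v^+=6.1316  a^+=2.6944
step 4: x_pred=13.6504  r=-13.7004  x^+=7.0057  v^+=3.9505  a^+=-0.9098
step 5: x_pred=10.8596  r=-13.7996  x^+=4.1668  v^+=-2.3049  a^+=-4.5401
step 6: x_pred=-1.2623  r=-4.0177  x^+=-3.2109  v^+=-8.9144  a^+=-5.5971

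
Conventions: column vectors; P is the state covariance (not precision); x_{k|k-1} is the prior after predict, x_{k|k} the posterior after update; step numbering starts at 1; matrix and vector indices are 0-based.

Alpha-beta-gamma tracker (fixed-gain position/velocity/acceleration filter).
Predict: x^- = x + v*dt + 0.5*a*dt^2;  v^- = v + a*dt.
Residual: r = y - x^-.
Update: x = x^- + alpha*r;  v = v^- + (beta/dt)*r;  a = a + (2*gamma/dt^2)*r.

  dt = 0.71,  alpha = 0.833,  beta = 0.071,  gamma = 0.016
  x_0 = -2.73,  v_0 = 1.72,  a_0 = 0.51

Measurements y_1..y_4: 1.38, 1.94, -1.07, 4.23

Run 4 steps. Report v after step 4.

step 1: x_pred=-1.3803  r=2.7603  x^+=0.9190  v^+=2.3581  a^+=0.6852
step 2: x_pred=2.7660  r=-0.8260  x^+=2.0779  v^+=2.7620  a^+=0.6328
step 3: x_pred=4.1985  r=-5.2685  x^+=-0.1902  v^+=2.6845  a^+=0.2983
step 4: x_pred=1.7910  r=2.4390  x^+=3.8227  v^+=3.1402  a^+=0.4532

v_post = 3.1402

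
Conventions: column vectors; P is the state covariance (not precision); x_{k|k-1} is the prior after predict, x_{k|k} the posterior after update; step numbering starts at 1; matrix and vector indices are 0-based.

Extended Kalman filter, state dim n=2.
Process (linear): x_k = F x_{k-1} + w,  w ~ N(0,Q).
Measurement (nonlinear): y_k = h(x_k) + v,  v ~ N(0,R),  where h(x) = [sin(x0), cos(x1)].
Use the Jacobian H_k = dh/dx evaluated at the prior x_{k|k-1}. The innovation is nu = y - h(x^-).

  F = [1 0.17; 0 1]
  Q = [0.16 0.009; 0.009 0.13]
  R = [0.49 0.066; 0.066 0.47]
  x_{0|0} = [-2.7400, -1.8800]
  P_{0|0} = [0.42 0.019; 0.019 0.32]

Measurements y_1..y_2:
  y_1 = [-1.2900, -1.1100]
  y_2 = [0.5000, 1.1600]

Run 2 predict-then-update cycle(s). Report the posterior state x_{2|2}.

x_post = [-3.0790, -1.5109]

step 1: x^-=[-3.0596, -1.8800]  P^-=[0.5957 0.0824; 0.0824 0.4500]  H_jac=[-0.9966 0.0000; 0.0000 0.9526]  S=[1.0817 -0.0122; -0.0122 0.8783]  K=[-0.5479 0.0817; -0.0704 0.4871]  nu=[-1.2081, -0.8057]  x^+=[-2.4635, -2.1874]  P^+=[0.2640 0.0024; 0.0024 0.2354]
step 2: x^-=[-2.8353, -2.1874]  P^-=[0.4316 0.0514; 0.0514 0.3654]  H_jac=[-0.9535 0.0000; 0.0000 0.8159]  S=[0.8824 0.0260; 0.0260 0.7133]  K=[-0.4686 0.0759; -0.0679 0.4205]  nu=[0.8015, 1.7382]  x^+=[-3.0790, -1.5109]  P^+=[0.2356 0.0058; 0.0058 0.2367]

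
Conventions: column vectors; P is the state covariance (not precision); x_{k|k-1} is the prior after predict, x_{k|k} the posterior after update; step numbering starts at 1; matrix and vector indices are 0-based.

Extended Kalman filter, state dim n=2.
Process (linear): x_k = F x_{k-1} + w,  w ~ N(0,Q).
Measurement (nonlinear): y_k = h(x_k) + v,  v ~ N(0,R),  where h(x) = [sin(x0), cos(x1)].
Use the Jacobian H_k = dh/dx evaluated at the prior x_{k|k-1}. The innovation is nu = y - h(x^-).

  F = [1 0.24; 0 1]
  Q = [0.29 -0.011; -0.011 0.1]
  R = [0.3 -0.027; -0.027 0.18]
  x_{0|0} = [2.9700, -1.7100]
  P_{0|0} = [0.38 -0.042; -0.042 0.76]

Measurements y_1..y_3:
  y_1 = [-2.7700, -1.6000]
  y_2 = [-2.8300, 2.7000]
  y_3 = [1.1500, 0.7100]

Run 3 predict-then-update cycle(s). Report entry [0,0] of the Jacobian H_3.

step 1: x^-=[2.5596, -1.7100]  P^-=[0.6936 0.1294; 0.1294 0.8600]  H_jac=[-0.8354 0.0000; 0.0000 0.9903]  S=[0.7840 -0.1341; -0.1341 1.0234]  K=[-0.7341 0.0291; 0.0045 0.8328]  nu=[-3.3197, -1.4612]  x^+=[4.9540, -2.9418]  P^+=[0.2646 0.0253; 0.0253 0.1512]
step 2: x^-=[4.2479, -2.9418]  P^-=[0.5754 0.0506; 0.0506 0.2512]  H_jac=[-0.4479 0.0000; 0.0000 0.1984]  S=[0.4155 -0.0315; -0.0315 0.1899]  K=[-0.6242 -0.0507; -0.0351 0.2567]  nu=[-1.9359, 3.6801]  x^+=[5.2699, -1.9292]  P^+=[0.4150 0.0390; 0.0390 0.2376]
step 3: x^-=[4.8069, -1.9292]  P^-=[0.7374 0.0850; 0.0850 0.3376]  H_jac=[0.0944 0.0000; 0.0000 0.9365]  S=[0.3066 -0.0195; -0.0195 0.4761]  K=[0.2383 0.1770; 0.0686 0.6669]  nu=[2.1455, 1.0608]  x^+=[5.5059, -1.0746]  P^+=[0.7067 0.0271; 0.0271 0.1262]

H_jac[0,0] = 0.0944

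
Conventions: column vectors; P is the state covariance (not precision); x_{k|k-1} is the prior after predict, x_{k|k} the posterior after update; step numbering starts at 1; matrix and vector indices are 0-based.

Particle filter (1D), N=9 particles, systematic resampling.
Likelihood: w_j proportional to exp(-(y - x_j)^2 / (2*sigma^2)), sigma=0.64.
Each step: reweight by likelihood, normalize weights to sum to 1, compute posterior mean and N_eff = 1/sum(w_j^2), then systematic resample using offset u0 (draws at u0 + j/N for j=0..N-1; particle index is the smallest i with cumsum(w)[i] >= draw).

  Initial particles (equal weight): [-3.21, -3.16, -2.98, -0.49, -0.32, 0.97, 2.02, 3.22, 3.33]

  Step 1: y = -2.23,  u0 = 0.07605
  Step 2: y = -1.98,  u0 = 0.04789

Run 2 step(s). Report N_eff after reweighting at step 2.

N_eff = 8.3860

step 1: w=[0.2586, 0.2906, 0.4203, 0.0207, 0.0097, 0.0000, 0.0000, 0.0000, 0.0000]  mean=-3.0143  Neff=3.0439  idx=[0, 0, 1, 1, 1, 2, 2, 2, 2]
step 2: w=[0.0772, 0.0772, 0.0894, 0.0894, 0.0894, 0.1444, 0.1444, 0.1444, 0.1444]  mean=-3.0638  Neff=8.3860  idx=[0, 2, 3, 4, 5, 6, 7, 7, 8]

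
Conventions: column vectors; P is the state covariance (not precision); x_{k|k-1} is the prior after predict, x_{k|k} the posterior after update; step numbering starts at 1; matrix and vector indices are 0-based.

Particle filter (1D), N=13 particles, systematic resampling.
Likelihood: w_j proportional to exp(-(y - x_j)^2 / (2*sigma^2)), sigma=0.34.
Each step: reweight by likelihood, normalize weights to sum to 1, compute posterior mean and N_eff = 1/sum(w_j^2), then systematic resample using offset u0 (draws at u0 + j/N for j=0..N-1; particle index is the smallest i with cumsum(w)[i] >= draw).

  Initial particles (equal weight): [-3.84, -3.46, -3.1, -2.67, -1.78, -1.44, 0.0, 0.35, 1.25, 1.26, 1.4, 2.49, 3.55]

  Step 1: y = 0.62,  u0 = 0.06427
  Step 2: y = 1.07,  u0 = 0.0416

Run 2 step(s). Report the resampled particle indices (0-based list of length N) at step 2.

resampled_idx = [3, 6, 9, 9, 9, 10, 10, 10, 11, 11, 11, 12, 12]

step 1: w=[0.0000, 0.0000, 0.0000, 0.0000, 0.0000, 0.0000, 0.1414, 0.5441, 0.1340, 0.1268, 0.0537, 0.0000, 0.0000]  mean=0.5929  Neff=2.8333  idx=[6, 6, 7, 7, 7, 7, 7, 7, 7, 8, 9, 9, 10]
step 2: w=[0.0018, 0.0018, 0.0268, 0.0268, 0.0268, 0.0268, 0.0268, 0.0268, 0.0268, 0.2194, 0.2159, 0.2159, 0.1576]  mean=1.1046  Neff=5.8403  idx=[3, 6, 9, 9, 9, 10, 10, 10, 11, 11, 11, 12, 12]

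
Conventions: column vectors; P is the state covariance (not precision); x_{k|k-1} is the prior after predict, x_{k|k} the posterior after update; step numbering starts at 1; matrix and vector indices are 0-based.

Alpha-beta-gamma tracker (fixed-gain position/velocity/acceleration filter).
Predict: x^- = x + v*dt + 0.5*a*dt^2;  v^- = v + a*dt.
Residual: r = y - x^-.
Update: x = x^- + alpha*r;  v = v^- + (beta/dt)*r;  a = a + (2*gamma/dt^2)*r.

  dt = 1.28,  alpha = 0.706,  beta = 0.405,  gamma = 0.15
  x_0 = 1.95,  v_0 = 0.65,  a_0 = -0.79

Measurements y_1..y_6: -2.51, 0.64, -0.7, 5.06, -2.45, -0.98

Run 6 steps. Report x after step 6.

x_post = -0.3587

step 1: x_pred=2.1348  r=-4.6448  x^+=-1.1444  v^+=-1.8309  a^+=-1.6405
step 2: x_pred=-4.8318  r=5.4718  x^+=-0.9687  v^+=-2.1994  a^+=-0.6386
step 3: x_pred=-4.3070  r=3.6070  x^+=-1.7605  v^+=-1.8755  a^+=0.0219
step 4: x_pred=-4.1431  r=9.2031  x^+=2.3543  v^+=1.0645  a^+=1.7070
step 5: x_pred=5.1152  r=-7.5652  x^+=-0.2258  v^+=0.8558  a^+=0.3218
step 6: x_pred=1.1332  r=-2.1132  x^+=-0.3587  v^+=0.5991  a^+=-0.0651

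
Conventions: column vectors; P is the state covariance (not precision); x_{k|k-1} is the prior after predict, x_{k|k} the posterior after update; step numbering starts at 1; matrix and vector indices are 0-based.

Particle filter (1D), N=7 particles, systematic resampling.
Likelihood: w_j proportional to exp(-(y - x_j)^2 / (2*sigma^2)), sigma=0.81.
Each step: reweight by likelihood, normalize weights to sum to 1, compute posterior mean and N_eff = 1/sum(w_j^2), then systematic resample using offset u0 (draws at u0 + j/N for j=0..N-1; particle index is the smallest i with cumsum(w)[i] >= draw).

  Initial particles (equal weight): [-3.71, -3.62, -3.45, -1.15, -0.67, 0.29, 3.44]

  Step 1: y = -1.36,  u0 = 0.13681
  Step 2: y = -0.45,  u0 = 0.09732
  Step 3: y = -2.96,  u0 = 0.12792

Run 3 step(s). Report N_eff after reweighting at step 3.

N_eff = 3.8151

step 1: w=[0.0080, 0.0110, 0.0193, 0.5200, 0.3742, 0.0675, 0.0000]  mean=-0.9650  Neff=2.4063  idx=[3, 3, 3, 4, 4, 4, 5]
step 2: w=[0.1226, 0.1226, 0.1226, 0.1716, 0.1716, 0.1716, 0.1173]  mean=-0.7339  Neff=6.7923  idx=[0, 1, 3, 3, 4, 5, 6]
step 3: w=[0.3452, 0.3452, 0.0770, 0.0770, 0.0770, 0.0770, 0.0013]  mean=-1.0001  Neff=3.8151  idx=[0, 0, 1, 1, 2, 3, 5]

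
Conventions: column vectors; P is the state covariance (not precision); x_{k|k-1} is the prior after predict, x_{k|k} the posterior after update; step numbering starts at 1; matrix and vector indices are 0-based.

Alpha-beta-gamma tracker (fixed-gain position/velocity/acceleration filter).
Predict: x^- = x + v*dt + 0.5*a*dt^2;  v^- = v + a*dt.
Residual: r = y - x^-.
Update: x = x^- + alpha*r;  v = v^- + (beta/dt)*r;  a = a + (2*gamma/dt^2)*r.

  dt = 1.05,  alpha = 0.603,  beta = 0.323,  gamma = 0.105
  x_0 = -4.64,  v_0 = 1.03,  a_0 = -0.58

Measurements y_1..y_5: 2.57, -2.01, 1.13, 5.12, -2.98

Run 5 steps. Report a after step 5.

a_post = -1.4953

step 1: x_pred=-3.8782  r=6.4482  x^+=0.0101  v^+=2.4046  a^+=0.6482
step 2: x_pred=2.8922  r=-4.9022  x^+=-0.0638  v^+=1.5772  a^+=-0.2855
step 3: x_pred=1.4349  r=-0.3049  x^+=1.2510  v^+=1.1836  a^+=-0.3436
step 4: x_pred=2.3045  r=2.8155  x^+=4.0022  v^+=1.6890  a^+=0.1927
step 5: x_pred=5.8819  r=-8.8619  x^+=0.5382  v^+=-0.8348  a^+=-1.4953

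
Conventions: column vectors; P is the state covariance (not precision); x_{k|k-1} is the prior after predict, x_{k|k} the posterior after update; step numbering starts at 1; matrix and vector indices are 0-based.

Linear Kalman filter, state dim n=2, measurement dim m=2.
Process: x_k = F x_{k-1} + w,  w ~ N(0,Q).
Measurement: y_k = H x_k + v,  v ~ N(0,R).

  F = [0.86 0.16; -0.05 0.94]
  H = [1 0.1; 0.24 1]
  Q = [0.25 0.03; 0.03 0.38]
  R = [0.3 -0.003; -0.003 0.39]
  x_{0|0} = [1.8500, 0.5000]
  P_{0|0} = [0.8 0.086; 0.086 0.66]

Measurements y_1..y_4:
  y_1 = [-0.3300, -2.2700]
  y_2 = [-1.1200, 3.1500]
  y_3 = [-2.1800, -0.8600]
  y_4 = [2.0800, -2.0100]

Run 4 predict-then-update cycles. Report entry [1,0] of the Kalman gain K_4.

K[1,0] = -0.0204

step 1: x^-=[1.6710, 0.3775]  P^-=[0.8822 0.1637; 0.1637 0.9571]  S=[1.2246 0.4721; 0.4721 1.4765]  K=[0.7252 0.0224; -0.0551 0.6925]  nu=[-2.0387, -3.0485]  x^+=[0.1242, -1.6211]  P^+=[0.2222 -0.0468; -0.0468 0.2814]
step 2: x^-=[-0.1526, -1.5301]  P^-=[0.4087 0.0254; 0.0254 0.6336]  S=[0.7201 0.1844; 0.1844 1.0593]  K=[0.5665 0.0179; -0.0329 0.6096]  nu=[-0.8144, 4.7167]  x^+=[-0.5294, 1.3721]  P^+=[0.1735 -0.0364; -0.0364 0.2466]
step 3: x^-=[-0.2358, 1.3162]  P^-=[0.3746 0.0305; 0.0305 0.6017]  S=[0.6868 0.1783; 0.1783 1.0280]  K=[0.5440 0.0228; -0.0228 0.5964]  nu=[-2.0758, -2.1196]  x^+=[-1.4134, 0.0994]  P^+=[0.1664 -0.0327; -0.0327 0.2405]
step 4: x^-=[-1.1996, 0.1641]  P^-=[0.3702 0.0329; 0.0329 0.5960]  S=[0.6828 0.1791; 0.1791 1.0231]  K=[0.5407 0.0243; -0.0204 0.5938]  nu=[3.2632, -1.8862]  x^+=[0.5189, -1.0224]  P^+=[0.1653 -0.0318; -0.0318 0.2393]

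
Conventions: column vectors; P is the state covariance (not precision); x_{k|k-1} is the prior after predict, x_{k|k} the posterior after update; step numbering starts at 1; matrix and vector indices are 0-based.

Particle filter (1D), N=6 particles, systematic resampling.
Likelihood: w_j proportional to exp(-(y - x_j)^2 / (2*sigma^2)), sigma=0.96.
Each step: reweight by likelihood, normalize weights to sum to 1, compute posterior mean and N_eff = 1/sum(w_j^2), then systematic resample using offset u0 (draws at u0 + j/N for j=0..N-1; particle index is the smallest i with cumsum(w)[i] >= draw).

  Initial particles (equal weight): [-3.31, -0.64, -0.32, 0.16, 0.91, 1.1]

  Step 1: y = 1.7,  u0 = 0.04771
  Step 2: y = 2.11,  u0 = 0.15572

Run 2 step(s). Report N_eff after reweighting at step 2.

step 1: w=[0.0000, 0.0260, 0.0554, 0.1400, 0.3614, 0.4171]  mean=0.7758  Neff=3.0491  idx=[2, 3, 4, 4, 5, 5]
step 2: w=[0.0182, 0.0569, 0.2050, 0.2050, 0.2575, 0.2575]  mean=0.9428  Neff=4.5416  idx=[2, 3, 4, 4, 5, 5]

N_eff = 4.5416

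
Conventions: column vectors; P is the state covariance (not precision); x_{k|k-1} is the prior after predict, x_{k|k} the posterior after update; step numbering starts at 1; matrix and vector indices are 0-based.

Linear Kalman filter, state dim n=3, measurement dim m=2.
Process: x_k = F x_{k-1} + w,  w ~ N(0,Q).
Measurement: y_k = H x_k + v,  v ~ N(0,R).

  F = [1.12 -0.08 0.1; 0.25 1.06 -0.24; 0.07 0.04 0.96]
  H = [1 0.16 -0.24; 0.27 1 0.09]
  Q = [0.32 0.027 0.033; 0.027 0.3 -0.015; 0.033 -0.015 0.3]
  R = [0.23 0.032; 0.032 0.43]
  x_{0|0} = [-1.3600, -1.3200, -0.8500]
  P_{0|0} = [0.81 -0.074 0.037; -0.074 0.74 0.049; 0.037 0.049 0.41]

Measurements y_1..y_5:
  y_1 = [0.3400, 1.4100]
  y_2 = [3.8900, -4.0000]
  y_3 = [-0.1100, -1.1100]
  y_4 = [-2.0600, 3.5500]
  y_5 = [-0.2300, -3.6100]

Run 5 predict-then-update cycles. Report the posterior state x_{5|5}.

x_post = [-0.7111, -1.2130, -0.5563]

step 1: x^-=[-1.5026, -1.5352, -0.9640]  P^-=[1.3657 0.0919 0.1671; 0.0919 1.1371 -0.0125; 0.1671 -0.0125 0.6913]  S=[1.6148 0.6707; 0.6707 1.7278]  K=[0.8532 -0.0559; -0.1283 0.7216; -0.0278 0.0657]  nu=[1.8569, 3.4377]  x^+=[-0.1103, 0.7074, -0.7898]  P^+=[0.2487 -0.0794 0.1731; -0.0794 0.3349 -0.0810; 0.1731 -0.0810 0.6851]
step 2: x^-=[-0.2592, 0.9118, -0.7377]  P^-=[0.6953 -0.0933 0.3073; -0.0933 0.7097 -0.2040; 0.3073 -0.2040 0.9497]  S=[0.8365 0.2692; 0.2692 1.1259]  K=[0.7478 -0.0704; -0.1166 0.6195; 0.0715 -0.0487]  nu=[3.8262, -4.7754]  x^+=[2.9384, -2.4930, -0.2314]  P^+=[0.2502 -0.0982 0.2699; -0.0982 0.3051 -0.1765; 0.2699 -0.1765 0.9446]
step 3: x^-=[3.4673, -1.8525, -0.1161]  P^-=[0.7261 -0.1540 0.4434; -0.1540 0.7182 -0.3413; 0.4434 -0.3413 1.1945]  S=[0.8075 0.2447; 0.2447 1.0878]  K=[0.7664 -0.0970; -0.1362 0.6244; 0.1698 -0.1431]  nu=[-3.3087, -0.1832]  x^+=[0.9492, -1.5164, -0.6517]  P^+=[0.2780 -0.1241 0.3541; -0.1241 0.3207 -0.2562; 0.3541 -0.2562 1.1608]
step 4: x^-=[1.1192, -1.2136, -0.6199]  P^-=[0.7880 -0.2135 0.5621; -0.2135 0.7667 -0.4536; 0.5621 -0.4536 1.3989]  S=[0.8149 0.2310; 0.2310 1.0958]  K=[0.7941 -0.1219; -0.1603 0.6436; 0.2492 -0.2131]  nu=[-3.1338, 4.5172]  x^+=[-1.9199, 2.1957, -2.3633]  P^+=[0.3026 -0.1464 0.4185; -0.1464 0.3395 -0.3157; 0.4185 -0.3157 1.3231]
step 5: x^-=[-2.5623, 2.4147, -2.3153]  P^-=[0.8400 -0.2612 0.6528; -0.2612 0.8095 -0.5373; 0.6528 -0.5373 1.5525]  S=[0.8245 0.2199; 0.2199 1.1072]  K=[0.8155 -0.1400; -0.1792 0.6593; 0.3051 -0.2605]  nu=[1.3902, -5.1245]  x^+=[-0.7111, -1.2130, -0.5563]  P^+=[0.3203 -0.1623 0.4634; -0.1623 0.3537 -0.3566; 0.4634 -0.3566 1.4356]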